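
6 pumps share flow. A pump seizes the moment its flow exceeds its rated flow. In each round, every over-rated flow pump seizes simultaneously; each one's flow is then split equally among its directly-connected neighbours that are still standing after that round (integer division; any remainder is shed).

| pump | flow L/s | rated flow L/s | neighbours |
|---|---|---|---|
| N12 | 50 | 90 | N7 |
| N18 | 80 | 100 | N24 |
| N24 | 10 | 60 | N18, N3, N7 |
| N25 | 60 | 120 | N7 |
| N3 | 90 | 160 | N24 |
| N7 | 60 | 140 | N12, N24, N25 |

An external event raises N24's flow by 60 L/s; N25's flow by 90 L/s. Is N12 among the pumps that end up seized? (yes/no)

yes

Round 1 — N24 at 70 > 60; N25 at 150 > 120. N24, N25 seize.
  N24 sheds 70 L/s to N18, N3, N7: 23 each (1 lost).
    N18: 80+23 = 103 > 100
    N3: 90+23 = 113 ≤ 160
    N7: 60+23 = 83 ≤ 140
  N25 sheds 150 L/s to N7: 150 each.
    N7: 83+150 = 233 > 140
Round 2 — N18, N7 seize.
  N18 sheds 103 L/s: no online neighbours, lost.
  N7 sheds 233 L/s to N12: 233 each.
    N12: 50+233 = 283 > 90
Round 3 — N12 seizes.
  N12 sheds 283 L/s: no online neighbours, lost.
No further seizures.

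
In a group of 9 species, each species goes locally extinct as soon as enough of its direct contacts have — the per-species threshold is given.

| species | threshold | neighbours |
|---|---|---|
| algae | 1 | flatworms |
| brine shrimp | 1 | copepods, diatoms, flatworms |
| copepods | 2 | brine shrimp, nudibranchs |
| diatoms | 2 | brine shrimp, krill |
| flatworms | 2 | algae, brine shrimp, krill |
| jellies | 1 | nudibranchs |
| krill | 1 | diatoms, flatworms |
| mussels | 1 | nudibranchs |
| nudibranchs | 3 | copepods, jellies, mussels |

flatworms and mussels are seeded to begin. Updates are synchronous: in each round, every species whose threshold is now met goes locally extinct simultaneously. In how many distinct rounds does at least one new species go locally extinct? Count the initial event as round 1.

Round 1 — flatworms, mussels go locally extinct (initial).
Round 2 — checking thresholds:
  algae: 1 of 1 neighbours ≥ 1, goes locally extinct.
  brine shrimp: 1 of 3 neighbours ≥ 1, goes locally extinct.
  krill: 1 of 2 neighbours ≥ 1, goes locally extinct.
  nudibranchs: 1 of 3 neighbours < 3, below threshold.
Round 3 — checking thresholds:
  copepods: 1 of 2 neighbours < 2, below threshold.
  diatoms: 2 of 2 neighbours ≥ 2, goes locally extinct.
  nudibranchs: 1 of 3 neighbours < 3, below threshold.
Round 4 — no new extinctions; cascade stops.

3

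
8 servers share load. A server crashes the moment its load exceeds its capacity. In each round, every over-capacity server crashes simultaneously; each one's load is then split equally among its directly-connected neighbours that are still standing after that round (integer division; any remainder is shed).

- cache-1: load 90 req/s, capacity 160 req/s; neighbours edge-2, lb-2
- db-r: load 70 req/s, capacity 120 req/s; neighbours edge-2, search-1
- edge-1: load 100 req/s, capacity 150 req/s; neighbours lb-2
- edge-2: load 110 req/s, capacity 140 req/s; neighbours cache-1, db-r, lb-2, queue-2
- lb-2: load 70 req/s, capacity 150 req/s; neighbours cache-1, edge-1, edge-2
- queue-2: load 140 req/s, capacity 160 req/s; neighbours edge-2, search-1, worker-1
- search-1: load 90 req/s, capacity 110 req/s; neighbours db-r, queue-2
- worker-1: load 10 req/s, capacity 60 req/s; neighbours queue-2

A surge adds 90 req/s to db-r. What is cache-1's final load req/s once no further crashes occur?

153

Round 1 — db-r at 160 > 120. db-r crashes.
  db-r sheds 160 req/s to edge-2, search-1: 80 each.
    edge-2: 110+80 = 190 > 140
    search-1: 90+80 = 170 > 110
Round 2 — edge-2, search-1 crash.
  edge-2 sheds 190 req/s to cache-1, lb-2, queue-2: 63 each (1 lost).
    cache-1: 90+63 = 153 ≤ 160
    lb-2: 70+63 = 133 ≤ 150
    queue-2: 140+63 = 203 > 160
  search-1 sheds 170 req/s to queue-2: 170 each.
    queue-2: 203+170 = 373 > 160
Round 3 — queue-2 crashes.
  queue-2 sheds 373 req/s to worker-1: 373 each.
    worker-1: 10+373 = 383 > 60
Round 4 — worker-1 crashes.
  worker-1 sheds 383 req/s: no online neighbours, lost.
No further crashes.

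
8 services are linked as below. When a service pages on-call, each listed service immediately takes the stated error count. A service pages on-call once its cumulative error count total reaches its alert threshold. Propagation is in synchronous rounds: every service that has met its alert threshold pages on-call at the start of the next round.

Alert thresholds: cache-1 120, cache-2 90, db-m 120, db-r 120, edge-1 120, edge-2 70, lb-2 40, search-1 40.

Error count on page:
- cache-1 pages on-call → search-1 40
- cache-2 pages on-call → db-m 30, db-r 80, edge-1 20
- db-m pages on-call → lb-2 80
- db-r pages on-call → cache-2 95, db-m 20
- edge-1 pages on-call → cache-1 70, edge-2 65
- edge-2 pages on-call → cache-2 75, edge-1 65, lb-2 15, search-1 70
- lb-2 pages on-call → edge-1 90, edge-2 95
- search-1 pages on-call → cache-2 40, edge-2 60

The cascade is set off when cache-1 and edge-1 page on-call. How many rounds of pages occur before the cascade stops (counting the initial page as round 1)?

Round 1 — cache-1, edge-1 page on-call (initial).
  edge-2: +65 → 65 < 70
  search-1: +40 → 40 ≥ 40
Round 2 — search-1 pages on-call.
  cache-2: +40 → 40 < 90
  edge-2: +60 → 125 ≥ 70
Round 3 — edge-2 pages on-call.
  cache-2: +75 → 115 ≥ 90
  lb-2: +15 → 15 < 40
Round 4 — cache-2 pages on-call.
  db-m: +30 → 30 < 120
  db-r: +80 → 80 < 120
No further pages.

4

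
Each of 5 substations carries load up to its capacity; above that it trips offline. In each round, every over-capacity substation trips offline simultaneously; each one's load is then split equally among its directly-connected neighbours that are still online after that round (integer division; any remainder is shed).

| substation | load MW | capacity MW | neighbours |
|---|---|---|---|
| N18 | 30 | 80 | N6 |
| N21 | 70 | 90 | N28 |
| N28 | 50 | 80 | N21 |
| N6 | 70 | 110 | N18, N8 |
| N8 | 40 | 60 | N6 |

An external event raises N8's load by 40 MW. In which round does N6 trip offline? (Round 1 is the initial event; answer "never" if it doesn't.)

Round 1 — N8 at 80 > 60. N8 trips offline.
  N8 sheds 80 MW to N6: 80 each.
    N6: 70+80 = 150 > 110
Round 2 — N6 trips offline.
  N6 sheds 150 MW to N18: 150 each.
    N18: 30+150 = 180 > 80
Round 3 — N18 trips offline.
  N18 sheds 180 MW: no online neighbours, lost.
No further trips.

2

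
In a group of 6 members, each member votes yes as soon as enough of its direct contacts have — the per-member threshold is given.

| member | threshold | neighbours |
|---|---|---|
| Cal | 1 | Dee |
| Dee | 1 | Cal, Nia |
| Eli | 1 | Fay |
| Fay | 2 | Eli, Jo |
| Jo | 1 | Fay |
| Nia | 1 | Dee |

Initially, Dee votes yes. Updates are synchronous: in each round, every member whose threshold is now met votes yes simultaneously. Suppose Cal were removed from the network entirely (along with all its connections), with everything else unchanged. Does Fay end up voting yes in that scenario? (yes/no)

no

With Cal removed:
Round 1 — Dee votes yes (initial).
Round 2 — checking thresholds:
  Nia: 1 of 1 neighbours ≥ 1, votes yes.
Round 3 — no new yes votes; cascade stops.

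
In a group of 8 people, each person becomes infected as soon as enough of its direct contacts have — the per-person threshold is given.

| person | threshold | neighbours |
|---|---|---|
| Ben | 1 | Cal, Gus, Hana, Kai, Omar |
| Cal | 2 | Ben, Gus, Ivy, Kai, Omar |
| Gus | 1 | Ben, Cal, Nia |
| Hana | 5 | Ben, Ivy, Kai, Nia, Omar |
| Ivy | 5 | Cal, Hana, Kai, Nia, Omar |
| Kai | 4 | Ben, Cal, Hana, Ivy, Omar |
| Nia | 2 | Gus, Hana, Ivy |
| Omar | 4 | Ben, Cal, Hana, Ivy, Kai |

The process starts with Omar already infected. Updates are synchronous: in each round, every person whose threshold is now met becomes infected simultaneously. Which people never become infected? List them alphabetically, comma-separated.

Hana, Ivy, Kai, Nia

Round 1 — Omar becomes infected (initial).
Round 2 — checking thresholds:
  Ben: 1 of 5 neighbours ≥ 1, becomes infected.
  Cal: 1 of 5 neighbours < 2, below threshold.
  Hana: 1 of 5 neighbours < 5, below threshold.
  Ivy: 1 of 5 neighbours < 5, below threshold.
  Kai: 1 of 5 neighbours < 4, below threshold.
Round 3 — checking thresholds:
  Cal: 2 of 5 neighbours ≥ 2, becomes infected.
  Gus: 1 of 3 neighbours ≥ 1, becomes infected.
  Hana: 2 of 5 neighbours < 5, below threshold.
  Ivy: 1 of 5 neighbours < 5, below threshold.
  Kai: 2 of 5 neighbours < 4, below threshold.
Round 4 — no new infections; cascade stops.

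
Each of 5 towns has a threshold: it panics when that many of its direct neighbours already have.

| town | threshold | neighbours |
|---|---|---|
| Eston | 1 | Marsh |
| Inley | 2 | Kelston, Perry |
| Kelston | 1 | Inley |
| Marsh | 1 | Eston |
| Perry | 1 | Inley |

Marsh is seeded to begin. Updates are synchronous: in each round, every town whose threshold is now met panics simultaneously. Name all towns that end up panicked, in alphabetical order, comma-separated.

Eston, Marsh

Round 1 — Marsh panics (initial).
Round 2 — checking thresholds:
  Eston: 1 of 1 neighbours ≥ 1, panics.
Round 3 — no new panics; cascade stops.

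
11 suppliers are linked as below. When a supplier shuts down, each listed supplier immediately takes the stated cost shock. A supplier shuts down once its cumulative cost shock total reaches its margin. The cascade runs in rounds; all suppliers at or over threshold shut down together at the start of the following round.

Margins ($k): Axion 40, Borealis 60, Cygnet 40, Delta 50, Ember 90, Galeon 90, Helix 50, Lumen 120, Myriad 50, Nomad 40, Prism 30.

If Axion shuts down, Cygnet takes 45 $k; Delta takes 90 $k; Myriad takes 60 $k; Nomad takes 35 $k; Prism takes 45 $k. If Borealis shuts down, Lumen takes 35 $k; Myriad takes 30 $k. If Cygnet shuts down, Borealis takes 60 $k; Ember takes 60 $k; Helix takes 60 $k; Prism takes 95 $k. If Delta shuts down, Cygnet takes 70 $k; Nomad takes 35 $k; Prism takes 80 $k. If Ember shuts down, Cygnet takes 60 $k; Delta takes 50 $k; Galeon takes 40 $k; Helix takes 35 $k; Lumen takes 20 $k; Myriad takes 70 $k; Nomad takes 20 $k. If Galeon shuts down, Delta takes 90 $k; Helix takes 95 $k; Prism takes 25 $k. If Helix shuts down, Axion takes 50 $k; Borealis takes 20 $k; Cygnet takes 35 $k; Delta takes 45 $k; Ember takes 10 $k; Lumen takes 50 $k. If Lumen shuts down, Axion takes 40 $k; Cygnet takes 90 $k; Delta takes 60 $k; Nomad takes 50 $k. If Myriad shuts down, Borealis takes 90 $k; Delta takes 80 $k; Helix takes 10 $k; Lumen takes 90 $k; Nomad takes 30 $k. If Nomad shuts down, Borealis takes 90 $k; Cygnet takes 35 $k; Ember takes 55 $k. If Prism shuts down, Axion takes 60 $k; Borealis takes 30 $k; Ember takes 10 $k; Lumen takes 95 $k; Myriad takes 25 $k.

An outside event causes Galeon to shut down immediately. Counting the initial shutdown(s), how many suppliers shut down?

Round 1 — Galeon shuts down (initial).
  Delta: +90 → 90 ≥ 50
  Helix: +95 → 95 ≥ 50
  Prism: +25 → 25 < 30
Round 2 — Delta, Helix shut down.
  Axion: +50 → 50 ≥ 40
  Borealis: +20 → 20 < 60
  Cygnet: +70+35 → 105 ≥ 40
  Ember: +10 → 10 < 90
  Lumen: +50 → 50 < 120
  Nomad: +35 → 35 < 40
  Prism: +80 → 105 ≥ 30
Round 3 — Axion, Cygnet, Prism shut down.
  Borealis: +60+30 → 110 ≥ 60
  Ember: +60+10 → 80 < 90
  Lumen: +95 → 145 ≥ 120
  Myriad: +60+25 → 85 ≥ 50
  Nomad: +35 → 70 ≥ 40
Round 4 — Borealis, Lumen, Myriad, Nomad shut down.
  Ember: +55 → 135 ≥ 90
Round 5 — Ember shuts down.
No further shutdowns.

11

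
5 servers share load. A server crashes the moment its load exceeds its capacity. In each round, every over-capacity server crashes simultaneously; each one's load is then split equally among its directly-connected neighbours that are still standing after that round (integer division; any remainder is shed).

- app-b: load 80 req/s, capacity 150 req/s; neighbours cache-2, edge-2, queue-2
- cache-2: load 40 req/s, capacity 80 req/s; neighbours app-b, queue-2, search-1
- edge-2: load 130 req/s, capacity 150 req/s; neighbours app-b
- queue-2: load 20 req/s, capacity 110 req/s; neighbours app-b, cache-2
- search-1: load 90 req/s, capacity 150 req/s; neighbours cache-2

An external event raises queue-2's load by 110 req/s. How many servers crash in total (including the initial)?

4

Round 1 — queue-2 at 130 > 110. queue-2 crashes.
  queue-2 sheds 130 req/s to app-b, cache-2: 65 each.
    app-b: 80+65 = 145 ≤ 150
    cache-2: 40+65 = 105 > 80
Round 2 — cache-2 crashes.
  cache-2 sheds 105 req/s to app-b, search-1: 52 each (1 lost).
    app-b: 145+52 = 197 > 150
    search-1: 90+52 = 142 ≤ 150
Round 3 — app-b crashes.
  app-b sheds 197 req/s to edge-2: 197 each.
    edge-2: 130+197 = 327 > 150
Round 4 — edge-2 crashes.
  edge-2 sheds 327 req/s: no online neighbours, lost.
No further crashes.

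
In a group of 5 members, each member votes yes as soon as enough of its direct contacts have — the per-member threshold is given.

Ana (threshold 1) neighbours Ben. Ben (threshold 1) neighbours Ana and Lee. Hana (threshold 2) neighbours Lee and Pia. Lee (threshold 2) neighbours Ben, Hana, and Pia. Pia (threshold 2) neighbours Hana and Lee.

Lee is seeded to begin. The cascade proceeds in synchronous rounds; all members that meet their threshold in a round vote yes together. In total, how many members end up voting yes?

Round 1 — Lee votes yes (initial).
Round 2 — checking thresholds:
  Ben: 1 of 2 neighbours ≥ 1, votes yes.
  Hana: 1 of 2 neighbours < 2, not yet.
  Pia: 1 of 2 neighbours < 2, not yet.
Round 3 — checking thresholds:
  Ana: 1 of 1 neighbours ≥ 1, votes yes.
  Hana: 1 of 2 neighbours < 2, not yet.
  Pia: 1 of 2 neighbours < 2, not yet.
Round 4 — no new yes votes; cascade stops.

3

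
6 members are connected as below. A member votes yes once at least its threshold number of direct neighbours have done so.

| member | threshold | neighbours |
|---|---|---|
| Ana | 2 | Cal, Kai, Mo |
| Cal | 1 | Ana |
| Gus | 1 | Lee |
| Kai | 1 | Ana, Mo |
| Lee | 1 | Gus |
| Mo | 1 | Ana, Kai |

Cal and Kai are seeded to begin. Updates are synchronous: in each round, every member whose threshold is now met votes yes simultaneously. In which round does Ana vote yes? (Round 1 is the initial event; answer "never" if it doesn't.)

Round 1 — Cal, Kai vote yes (initial).
Round 2 — checking thresholds:
  Ana: 2 of 3 neighbours ≥ 2, votes yes.
  Mo: 1 of 2 neighbours ≥ 1, votes yes.
Round 3 — no new yes votes; cascade stops.

2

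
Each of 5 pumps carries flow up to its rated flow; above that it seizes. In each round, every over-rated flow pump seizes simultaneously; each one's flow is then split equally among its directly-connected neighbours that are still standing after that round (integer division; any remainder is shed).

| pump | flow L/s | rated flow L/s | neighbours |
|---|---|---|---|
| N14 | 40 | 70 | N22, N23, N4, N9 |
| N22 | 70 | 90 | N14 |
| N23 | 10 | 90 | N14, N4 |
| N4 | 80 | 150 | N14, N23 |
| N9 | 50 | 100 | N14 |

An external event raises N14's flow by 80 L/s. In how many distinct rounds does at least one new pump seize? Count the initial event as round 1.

Round 1 — N14 at 120 > 70. N14 seizes.
  N14 sheds 120 L/s to N22, N23, N4, N9: 30 each.
    N22: 70+30 = 100 > 90
    N23: 10+30 = 40 ≤ 90
    N4: 80+30 = 110 ≤ 150
    N9: 50+30 = 80 ≤ 100
Round 2 — N22 seizes.
  N22 sheds 100 L/s: no online neighbours, lost.
No further seizures.

2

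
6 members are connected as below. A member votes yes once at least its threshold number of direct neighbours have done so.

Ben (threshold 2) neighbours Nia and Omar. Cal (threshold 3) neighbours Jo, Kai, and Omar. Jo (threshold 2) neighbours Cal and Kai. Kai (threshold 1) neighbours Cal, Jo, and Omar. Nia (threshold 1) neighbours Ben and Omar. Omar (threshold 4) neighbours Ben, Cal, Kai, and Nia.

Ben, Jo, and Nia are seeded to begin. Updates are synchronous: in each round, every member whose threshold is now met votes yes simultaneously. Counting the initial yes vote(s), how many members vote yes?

Round 1 — Ben, Jo, Nia vote yes (initial).
Round 2 — checking thresholds:
  Cal: 1 of 3 neighbours < 3, not yet.
  Kai: 1 of 3 neighbours ≥ 1, votes yes.
  Omar: 2 of 4 neighbours < 4, not yet.
Round 3 — no new yes votes; cascade stops.

4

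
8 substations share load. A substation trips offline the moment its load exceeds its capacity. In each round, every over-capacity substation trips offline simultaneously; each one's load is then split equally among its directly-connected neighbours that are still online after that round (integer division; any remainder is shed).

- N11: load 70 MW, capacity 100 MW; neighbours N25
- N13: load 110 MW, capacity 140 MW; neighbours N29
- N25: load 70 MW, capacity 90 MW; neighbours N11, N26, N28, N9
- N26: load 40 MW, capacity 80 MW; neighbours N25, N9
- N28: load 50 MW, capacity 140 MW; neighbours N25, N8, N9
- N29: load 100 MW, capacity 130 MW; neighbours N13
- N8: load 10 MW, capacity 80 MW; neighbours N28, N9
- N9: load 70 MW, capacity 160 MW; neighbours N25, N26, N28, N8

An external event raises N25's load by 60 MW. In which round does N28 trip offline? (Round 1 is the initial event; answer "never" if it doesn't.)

Round 1 — N25 at 130 > 90. N25 trips offline.
  N25 sheds 130 MW to N11, N26, N28, N9: 32 each (2 lost).
    N11: 70+32 = 102 > 100
    N26: 40+32 = 72 ≤ 80
    N28: 50+32 = 82 ≤ 140
    N9: 70+32 = 102 ≤ 160
Round 2 — N11 trips offline.
  N11 sheds 102 MW: no online neighbours, lost.
No further trips.

never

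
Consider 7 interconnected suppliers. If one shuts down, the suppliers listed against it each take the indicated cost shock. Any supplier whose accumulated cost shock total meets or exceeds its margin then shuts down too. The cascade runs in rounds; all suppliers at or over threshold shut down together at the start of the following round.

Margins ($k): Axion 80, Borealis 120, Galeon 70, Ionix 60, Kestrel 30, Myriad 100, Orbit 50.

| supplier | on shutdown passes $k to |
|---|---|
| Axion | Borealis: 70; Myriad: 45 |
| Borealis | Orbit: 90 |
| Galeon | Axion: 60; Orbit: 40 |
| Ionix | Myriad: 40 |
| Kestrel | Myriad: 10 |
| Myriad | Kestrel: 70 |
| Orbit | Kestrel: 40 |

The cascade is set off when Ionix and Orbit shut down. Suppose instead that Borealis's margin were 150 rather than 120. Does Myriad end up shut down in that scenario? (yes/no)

no

With Borealis's margin at 150:
Round 1 — Ionix, Orbit shut down (initial).
  Kestrel: +40 → 40 ≥ 30
  Myriad: +40 → 40 < 100
Round 2 — Kestrel shuts down.
  Myriad: +10 → 50 < 100
No further shutdowns.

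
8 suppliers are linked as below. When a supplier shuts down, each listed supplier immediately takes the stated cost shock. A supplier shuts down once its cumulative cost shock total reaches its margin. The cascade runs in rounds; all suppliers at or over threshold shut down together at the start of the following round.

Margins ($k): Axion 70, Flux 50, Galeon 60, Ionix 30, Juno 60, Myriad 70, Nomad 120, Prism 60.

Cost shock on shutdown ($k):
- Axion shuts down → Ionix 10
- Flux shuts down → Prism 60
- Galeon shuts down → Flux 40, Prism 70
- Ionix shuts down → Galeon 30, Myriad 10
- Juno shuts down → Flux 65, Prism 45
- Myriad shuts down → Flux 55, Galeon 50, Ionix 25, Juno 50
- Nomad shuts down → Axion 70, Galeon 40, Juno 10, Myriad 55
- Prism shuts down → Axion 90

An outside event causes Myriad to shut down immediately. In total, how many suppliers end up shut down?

Round 1 — Myriad shuts down (initial).
  Flux: +55 → 55 ≥ 50
  Galeon: +50 → 50 < 60
  Ionix: +25 → 25 < 30
  Juno: +50 → 50 < 60
Round 2 — Flux shuts down.
  Prism: +60 → 60 ≥ 60
Round 3 — Prism shuts down.
  Axion: +90 → 90 ≥ 70
Round 4 — Axion shuts down.
  Ionix: +10 → 35 ≥ 30
Round 5 — Ionix shuts down.
  Galeon: +30 → 80 ≥ 60
Round 6 — Galeon shuts down.
No further shutdowns.

6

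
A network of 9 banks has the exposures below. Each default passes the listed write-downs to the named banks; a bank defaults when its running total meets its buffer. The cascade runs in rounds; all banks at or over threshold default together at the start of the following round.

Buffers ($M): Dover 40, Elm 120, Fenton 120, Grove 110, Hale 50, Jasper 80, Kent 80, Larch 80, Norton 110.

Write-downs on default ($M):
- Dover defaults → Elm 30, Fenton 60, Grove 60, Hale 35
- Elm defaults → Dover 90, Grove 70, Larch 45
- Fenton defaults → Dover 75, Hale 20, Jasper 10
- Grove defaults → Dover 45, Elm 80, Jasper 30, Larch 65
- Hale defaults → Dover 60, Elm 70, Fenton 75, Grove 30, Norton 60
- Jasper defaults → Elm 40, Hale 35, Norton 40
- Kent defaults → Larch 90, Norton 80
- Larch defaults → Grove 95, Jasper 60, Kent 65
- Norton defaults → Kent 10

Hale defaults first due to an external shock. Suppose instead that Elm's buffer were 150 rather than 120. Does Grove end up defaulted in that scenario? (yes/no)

With Elm's buffer at 150:
Round 1 — Hale defaults (initial).
  Dover: +60 → 60 ≥ 40
  Elm: +70 → 70 < 150
  Fenton: +75 → 75 < 120
  Grove: +30 → 30 < 110
  Norton: +60 → 60 < 110
Round 2 — Dover defaults.
  Elm: +30 → 100 < 150
  Fenton: +60 → 135 ≥ 120
  Grove: +60 → 90 < 110
Round 3 — Fenton defaults.
  Jasper: +10 → 10 < 80
No further defaults.

no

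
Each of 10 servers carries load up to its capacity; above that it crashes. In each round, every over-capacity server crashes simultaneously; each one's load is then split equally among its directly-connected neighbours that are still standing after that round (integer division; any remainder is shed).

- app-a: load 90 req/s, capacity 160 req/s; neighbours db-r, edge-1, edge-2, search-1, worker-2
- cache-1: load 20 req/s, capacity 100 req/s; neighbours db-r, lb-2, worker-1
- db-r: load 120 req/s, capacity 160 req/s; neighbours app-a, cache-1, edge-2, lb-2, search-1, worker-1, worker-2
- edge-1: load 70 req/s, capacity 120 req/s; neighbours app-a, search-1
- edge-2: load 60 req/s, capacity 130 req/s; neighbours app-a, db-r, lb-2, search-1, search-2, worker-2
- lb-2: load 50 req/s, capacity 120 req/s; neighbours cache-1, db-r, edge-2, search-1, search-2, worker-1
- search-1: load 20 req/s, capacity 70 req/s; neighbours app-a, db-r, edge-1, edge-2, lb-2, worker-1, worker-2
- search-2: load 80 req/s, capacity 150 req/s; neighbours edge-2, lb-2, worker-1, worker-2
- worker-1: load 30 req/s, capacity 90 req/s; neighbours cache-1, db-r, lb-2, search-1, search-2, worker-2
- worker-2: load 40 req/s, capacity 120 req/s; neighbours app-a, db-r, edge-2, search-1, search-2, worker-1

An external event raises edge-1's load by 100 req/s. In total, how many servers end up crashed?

Round 1 — edge-1 at 170 > 120. edge-1 crashes.
  edge-1 sheds 170 req/s to app-a, search-1: 85 each.
    app-a: 90+85 = 175 > 160
    search-1: 20+85 = 105 > 70
Round 2 — app-a, search-1 crash.
  app-a sheds 175 req/s to db-r, edge-2, worker-2: 58 each (1 lost).
    db-r: 120+58 = 178 > 160
    edge-2: 60+58 = 118 ≤ 130
    worker-2: 40+58 = 98 ≤ 120
  search-1 sheds 105 req/s to db-r, edge-2, lb-2, worker-1, worker-2: 21 each.
    db-r: 178+21 = 199 > 160
    edge-2: 118+21 = 139 > 130
    lb-2: 50+21 = 71 ≤ 120
    worker-1: 30+21 = 51 ≤ 90
    worker-2: 98+21 = 119 ≤ 120
Round 3 — db-r, edge-2 crash.
  db-r sheds 199 req/s to cache-1, lb-2, worker-1, worker-2: 49 each (3 lost).
    cache-1: 20+49 = 69 ≤ 100
    lb-2: 71+49 = 120 ≤ 120
    worker-1: 51+49 = 100 > 90
    worker-2: 119+49 = 168 > 120
  edge-2 sheds 139 req/s to lb-2, search-2, worker-2: 46 each (1 lost).
    lb-2: 120+46 = 166 > 120
    search-2: 80+46 = 126 ≤ 150
    worker-2: 168+46 = 214 > 120
Round 4 — lb-2, worker-1, worker-2 crash.
  lb-2 sheds 166 req/s to cache-1, search-2: 83 each.
    cache-1: 69+83 = 152 > 100
    search-2: 126+83 = 209 > 150
  worker-1 sheds 100 req/s to cache-1, search-2: 50 each.
    cache-1: 152+50 = 202 > 100
    search-2: 209+50 = 259 > 150
  worker-2 sheds 214 req/s to search-2: 214 each.
    search-2: 259+214 = 473 > 150
Round 5 — cache-1, search-2 crash.
  cache-1 sheds 202 req/s: no online neighbours, lost.
  search-2 sheds 473 req/s: no online neighbours, lost.
No further crashes.

10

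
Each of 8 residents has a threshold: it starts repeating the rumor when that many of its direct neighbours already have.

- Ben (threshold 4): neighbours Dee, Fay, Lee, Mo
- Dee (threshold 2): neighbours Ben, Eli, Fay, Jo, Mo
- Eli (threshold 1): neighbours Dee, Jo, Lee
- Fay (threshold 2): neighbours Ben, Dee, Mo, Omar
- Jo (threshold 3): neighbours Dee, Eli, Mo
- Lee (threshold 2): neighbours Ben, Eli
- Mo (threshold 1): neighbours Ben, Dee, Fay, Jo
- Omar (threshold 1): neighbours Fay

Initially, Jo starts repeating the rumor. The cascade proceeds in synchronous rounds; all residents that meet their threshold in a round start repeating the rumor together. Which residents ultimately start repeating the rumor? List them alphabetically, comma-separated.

Dee, Eli, Fay, Jo, Mo, Omar

Round 1 — Jo starts repeating the rumor (initial).
Round 2 — checking thresholds:
  Dee: 1 of 5 neighbours < 2, below threshold.
  Eli: 1 of 3 neighbours ≥ 1, starts repeating the rumor.
  Mo: 1 of 4 neighbours ≥ 1, starts repeating the rumor.
Round 3 — checking thresholds:
  Ben: 1 of 4 neighbours < 4, below threshold.
  Dee: 3 of 5 neighbours ≥ 2, starts repeating the rumor.
  Fay: 1 of 4 neighbours < 2, below threshold.
  Lee: 1 of 2 neighbours < 2, below threshold.
Round 4 — checking thresholds:
  Ben: 2 of 4 neighbours < 4, below threshold.
  Fay: 2 of 4 neighbours ≥ 2, starts repeating the rumor.
  Lee: 1 of 2 neighbours < 2, below threshold.
Round 5 — checking thresholds:
  Ben: 3 of 4 neighbours < 4, below threshold.
  Lee: 1 of 2 neighbours < 2, below threshold.
  Omar: 1 of 1 neighbours ≥ 1, starts repeating the rumor.
Round 6 — no new spreads; cascade stops.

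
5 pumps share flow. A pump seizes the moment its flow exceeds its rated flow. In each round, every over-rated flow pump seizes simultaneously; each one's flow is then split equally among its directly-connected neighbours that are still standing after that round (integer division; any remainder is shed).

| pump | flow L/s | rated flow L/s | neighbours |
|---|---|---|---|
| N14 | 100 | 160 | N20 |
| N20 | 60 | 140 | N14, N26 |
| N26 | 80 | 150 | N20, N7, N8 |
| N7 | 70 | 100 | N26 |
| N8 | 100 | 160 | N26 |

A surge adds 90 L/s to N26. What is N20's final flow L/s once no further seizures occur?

Round 1 — N26 at 170 > 150. N26 seizes.
  N26 sheds 170 L/s to N20, N7, N8: 56 each (2 lost).
    N20: 60+56 = 116 ≤ 140
    N7: 70+56 = 126 > 100
    N8: 100+56 = 156 ≤ 160
Round 2 — N7 seizes.
  N7 sheds 126 L/s: no online neighbours, lost.
No further seizures.

116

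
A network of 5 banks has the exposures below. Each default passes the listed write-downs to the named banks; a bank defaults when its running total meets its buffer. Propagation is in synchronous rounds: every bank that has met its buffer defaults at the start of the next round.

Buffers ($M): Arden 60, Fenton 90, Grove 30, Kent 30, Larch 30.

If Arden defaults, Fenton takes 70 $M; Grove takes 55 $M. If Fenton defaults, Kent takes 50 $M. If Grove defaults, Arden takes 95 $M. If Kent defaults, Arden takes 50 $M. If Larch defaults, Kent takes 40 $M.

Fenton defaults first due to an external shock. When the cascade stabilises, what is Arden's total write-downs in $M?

50

Round 1 — Fenton defaults (initial).
  Kent: +50 → 50 ≥ 30
Round 2 — Kent defaults.
  Arden: +50 → 50 < 60
No further defaults.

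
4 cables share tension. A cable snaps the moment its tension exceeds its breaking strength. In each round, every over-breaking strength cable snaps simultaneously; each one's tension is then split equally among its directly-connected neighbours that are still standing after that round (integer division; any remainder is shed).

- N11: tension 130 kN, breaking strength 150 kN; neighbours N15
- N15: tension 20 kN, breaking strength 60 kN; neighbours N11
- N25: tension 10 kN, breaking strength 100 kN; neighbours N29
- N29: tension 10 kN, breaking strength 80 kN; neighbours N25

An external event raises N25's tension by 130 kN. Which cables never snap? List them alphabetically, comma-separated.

Round 1 — N25 at 140 > 100. N25 snaps.
  N25 sheds 140 kN to N29: 140 each.
    N29: 10+140 = 150 > 80
Round 2 — N29 snaps.
  N29 sheds 150 kN: no online neighbours, lost.
No further breaks.

N11, N15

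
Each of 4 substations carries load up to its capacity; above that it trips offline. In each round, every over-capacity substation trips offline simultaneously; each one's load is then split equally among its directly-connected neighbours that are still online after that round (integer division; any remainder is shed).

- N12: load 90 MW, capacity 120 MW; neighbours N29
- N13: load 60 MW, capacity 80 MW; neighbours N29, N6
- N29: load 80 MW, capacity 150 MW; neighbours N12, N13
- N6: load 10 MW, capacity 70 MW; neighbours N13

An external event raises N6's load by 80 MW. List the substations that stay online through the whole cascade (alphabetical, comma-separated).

Round 1 — N6 at 90 > 70. N6 trips offline.
  N6 sheds 90 MW to N13: 90 each.
    N13: 60+90 = 150 > 80
Round 2 — N13 trips offline.
  N13 sheds 150 MW to N29: 150 each.
    N29: 80+150 = 230 > 150
Round 3 — N29 trips offline.
  N29 sheds 230 MW to N12: 230 each.
    N12: 90+230 = 320 > 120
Round 4 — N12 trips offline.
  N12 sheds 320 MW: no online neighbours, lost.
No further trips.

none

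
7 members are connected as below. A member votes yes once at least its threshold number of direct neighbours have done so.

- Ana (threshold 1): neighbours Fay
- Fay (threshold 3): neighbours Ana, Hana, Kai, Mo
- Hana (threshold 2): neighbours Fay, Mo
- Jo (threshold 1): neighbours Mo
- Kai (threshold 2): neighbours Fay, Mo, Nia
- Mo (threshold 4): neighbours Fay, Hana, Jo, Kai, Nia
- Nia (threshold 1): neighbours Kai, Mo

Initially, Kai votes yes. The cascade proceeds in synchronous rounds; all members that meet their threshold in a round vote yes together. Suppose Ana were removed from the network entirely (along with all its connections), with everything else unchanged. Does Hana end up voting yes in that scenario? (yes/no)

With Ana removed:
Round 1 — Kai votes yes (initial).
Round 2 — checking thresholds:
  Fay: 1 of 3 neighbours < 3, not yet.
  Mo: 1 of 5 neighbours < 4, not yet.
  Nia: 1 of 2 neighbours ≥ 1, votes yes.
Round 3 — no new yes votes; cascade stops.

no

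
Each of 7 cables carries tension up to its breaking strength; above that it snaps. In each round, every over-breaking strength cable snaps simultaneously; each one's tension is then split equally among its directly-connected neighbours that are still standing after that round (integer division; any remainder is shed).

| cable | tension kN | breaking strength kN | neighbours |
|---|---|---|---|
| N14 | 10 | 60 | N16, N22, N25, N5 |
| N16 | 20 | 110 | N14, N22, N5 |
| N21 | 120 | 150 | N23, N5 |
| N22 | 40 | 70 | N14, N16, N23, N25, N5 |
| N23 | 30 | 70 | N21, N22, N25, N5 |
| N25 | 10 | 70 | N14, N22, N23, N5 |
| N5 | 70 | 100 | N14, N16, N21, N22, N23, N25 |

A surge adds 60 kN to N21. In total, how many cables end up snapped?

7

Round 1 — N21 at 180 > 150. N21 snaps.
  N21 sheds 180 kN to N23, N5: 90 each.
    N23: 30+90 = 120 > 70
    N5: 70+90 = 160 > 100
Round 2 — N23, N5 snap.
  N23 sheds 120 kN to N22, N25: 60 each.
    N22: 40+60 = 100 > 70
    N25: 10+60 = 70 ≤ 70
  N5 sheds 160 kN to N14, N16, N22, N25: 40 each.
    N14: 10+40 = 50 ≤ 60
    N16: 20+40 = 60 ≤ 110
    N22: 100+40 = 140 > 70
    N25: 70+40 = 110 > 70
Round 3 — N22, N25 snap.
  N22 sheds 140 kN to N14, N16: 70 each.
    N14: 50+70 = 120 > 60
    N16: 60+70 = 130 > 110
  N25 sheds 110 kN to N14: 110 each.
    N14: 120+110 = 230 > 60
Round 4 — N14, N16 snap.
  N14 sheds 230 kN: no online neighbours, lost.
  N16 sheds 130 kN: no online neighbours, lost.
No further breaks.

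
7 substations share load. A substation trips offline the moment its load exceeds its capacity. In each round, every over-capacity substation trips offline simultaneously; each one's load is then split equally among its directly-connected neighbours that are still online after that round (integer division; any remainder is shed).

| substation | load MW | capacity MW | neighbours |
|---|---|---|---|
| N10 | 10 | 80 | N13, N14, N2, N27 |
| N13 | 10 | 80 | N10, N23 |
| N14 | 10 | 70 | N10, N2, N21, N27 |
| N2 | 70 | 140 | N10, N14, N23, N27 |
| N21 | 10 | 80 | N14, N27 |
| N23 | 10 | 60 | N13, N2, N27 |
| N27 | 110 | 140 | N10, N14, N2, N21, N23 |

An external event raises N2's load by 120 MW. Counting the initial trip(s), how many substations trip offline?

7

Round 1 — N2 at 190 > 140. N2 trips offline.
  N2 sheds 190 MW to N10, N14, N23, N27: 47 each (2 lost).
    N10: 10+47 = 57 ≤ 80
    N14: 10+47 = 57 ≤ 70
    N23: 10+47 = 57 ≤ 60
    N27: 110+47 = 157 > 140
Round 2 — N27 trips offline.
  N27 sheds 157 MW to N10, N14, N21, N23: 39 each (1 lost).
    N10: 57+39 = 96 > 80
    N14: 57+39 = 96 > 70
    N21: 10+39 = 49 ≤ 80
    N23: 57+39 = 96 > 60
Round 3 — N10, N14, N23 trip offline.
  N10 sheds 96 MW to N13: 96 each.
    N13: 10+96 = 106 > 80
  N14 sheds 96 MW to N21: 96 each.
    N21: 49+96 = 145 > 80
  N23 sheds 96 MW to N13: 96 each.
    N13: 106+96 = 202 > 80
Round 4 — N13, N21 trip offline.
  N13 sheds 202 MW: no online neighbours, lost.
  N21 sheds 145 MW: no online neighbours, lost.
No further trips.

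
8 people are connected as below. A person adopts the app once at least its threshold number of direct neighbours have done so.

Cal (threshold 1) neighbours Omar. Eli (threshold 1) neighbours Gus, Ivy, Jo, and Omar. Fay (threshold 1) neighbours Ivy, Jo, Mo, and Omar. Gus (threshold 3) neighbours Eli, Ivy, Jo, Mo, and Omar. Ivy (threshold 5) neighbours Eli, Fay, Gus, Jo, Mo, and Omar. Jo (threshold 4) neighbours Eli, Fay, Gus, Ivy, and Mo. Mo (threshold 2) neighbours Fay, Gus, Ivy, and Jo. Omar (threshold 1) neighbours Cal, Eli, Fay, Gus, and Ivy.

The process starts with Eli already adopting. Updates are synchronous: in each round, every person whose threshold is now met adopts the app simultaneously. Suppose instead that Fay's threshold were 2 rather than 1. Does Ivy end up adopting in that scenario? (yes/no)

no

With Fay's threshold at 2:
Round 1 — Eli adopts the app (initial).
Round 2 — checking thresholds:
  Gus: 1 of 5 neighbours < 3, below threshold.
  Ivy: 1 of 6 neighbours < 5, below threshold.
  Jo: 1 of 5 neighbours < 4, below threshold.
  Omar: 1 of 5 neighbours ≥ 1, adopts the app.
Round 3 — checking thresholds:
  Cal: 1 of 1 neighbours ≥ 1, adopts the app.
  Fay: 1 of 4 neighbours < 2, below threshold.
  Gus: 2 of 5 neighbours < 3, below threshold.
  Ivy: 2 of 6 neighbours < 5, below threshold.
  Jo: 1 of 5 neighbours < 4, below threshold.
Round 4 — no new adoptions; cascade stops.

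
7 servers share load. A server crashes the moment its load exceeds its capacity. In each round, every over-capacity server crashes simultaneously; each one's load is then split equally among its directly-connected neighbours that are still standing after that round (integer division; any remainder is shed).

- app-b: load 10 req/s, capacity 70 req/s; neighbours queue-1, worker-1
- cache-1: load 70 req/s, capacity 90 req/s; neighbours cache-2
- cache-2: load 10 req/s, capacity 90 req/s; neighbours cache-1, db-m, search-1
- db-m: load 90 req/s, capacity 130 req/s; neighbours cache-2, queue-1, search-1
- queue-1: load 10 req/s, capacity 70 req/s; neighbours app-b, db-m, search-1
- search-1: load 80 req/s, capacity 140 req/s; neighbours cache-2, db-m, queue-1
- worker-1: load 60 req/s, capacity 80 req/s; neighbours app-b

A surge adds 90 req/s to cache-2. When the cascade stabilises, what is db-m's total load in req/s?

Round 1 — cache-2 at 100 > 90. cache-2 crashes.
  cache-2 sheds 100 req/s to cache-1, db-m, search-1: 33 each (1 lost).
    cache-1: 70+33 = 103 > 90
    db-m: 90+33 = 123 ≤ 130
    search-1: 80+33 = 113 ≤ 140
Round 2 — cache-1 crashes.
  cache-1 sheds 103 req/s: no online neighbours, lost.
No further crashes.

123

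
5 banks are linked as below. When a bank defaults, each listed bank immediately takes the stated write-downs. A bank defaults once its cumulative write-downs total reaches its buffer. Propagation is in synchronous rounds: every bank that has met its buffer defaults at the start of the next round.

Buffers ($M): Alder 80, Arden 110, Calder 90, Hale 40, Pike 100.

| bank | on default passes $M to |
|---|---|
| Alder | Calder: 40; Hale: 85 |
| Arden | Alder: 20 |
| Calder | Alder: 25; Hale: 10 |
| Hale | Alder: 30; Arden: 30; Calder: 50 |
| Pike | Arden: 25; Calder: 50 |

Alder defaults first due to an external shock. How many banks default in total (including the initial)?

Round 1 — Alder defaults (initial).
  Calder: +40 → 40 < 90
  Hale: +85 → 85 ≥ 40
Round 2 — Hale defaults.
  Arden: +30 → 30 < 110
  Calder: +50 → 90 ≥ 90
Round 3 — Calder defaults.
No further defaults.

3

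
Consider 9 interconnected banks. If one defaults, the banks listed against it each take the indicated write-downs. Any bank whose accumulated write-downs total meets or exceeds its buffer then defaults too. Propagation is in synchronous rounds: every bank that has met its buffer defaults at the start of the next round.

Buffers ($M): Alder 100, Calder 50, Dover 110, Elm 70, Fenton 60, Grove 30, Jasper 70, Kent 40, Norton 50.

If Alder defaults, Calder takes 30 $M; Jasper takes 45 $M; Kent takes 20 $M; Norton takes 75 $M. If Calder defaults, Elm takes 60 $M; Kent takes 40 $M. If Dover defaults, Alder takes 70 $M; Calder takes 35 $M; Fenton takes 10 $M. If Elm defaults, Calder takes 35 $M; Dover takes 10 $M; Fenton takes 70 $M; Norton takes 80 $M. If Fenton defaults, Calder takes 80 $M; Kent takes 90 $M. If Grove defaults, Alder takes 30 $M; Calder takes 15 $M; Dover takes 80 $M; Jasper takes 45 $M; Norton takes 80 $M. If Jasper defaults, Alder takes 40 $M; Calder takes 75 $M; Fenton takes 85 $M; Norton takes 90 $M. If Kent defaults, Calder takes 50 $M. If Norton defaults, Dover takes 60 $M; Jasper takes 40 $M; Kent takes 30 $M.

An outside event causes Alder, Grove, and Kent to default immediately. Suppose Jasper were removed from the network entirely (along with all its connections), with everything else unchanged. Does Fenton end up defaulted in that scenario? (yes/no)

With Jasper removed:
Round 1 — Alder, Grove, Kent default (initial).
  Calder: +30+15+50 → 95 ≥ 50
  Dover: +80 → 80 < 110
  Norton: +75+80 → 155 ≥ 50
Round 2 — Calder, Norton default.
  Dover: +60 → 140 ≥ 110
  Elm: +60 → 60 < 70
Round 3 — Dover defaults.
  Fenton: +10 → 10 < 60
No further defaults.

no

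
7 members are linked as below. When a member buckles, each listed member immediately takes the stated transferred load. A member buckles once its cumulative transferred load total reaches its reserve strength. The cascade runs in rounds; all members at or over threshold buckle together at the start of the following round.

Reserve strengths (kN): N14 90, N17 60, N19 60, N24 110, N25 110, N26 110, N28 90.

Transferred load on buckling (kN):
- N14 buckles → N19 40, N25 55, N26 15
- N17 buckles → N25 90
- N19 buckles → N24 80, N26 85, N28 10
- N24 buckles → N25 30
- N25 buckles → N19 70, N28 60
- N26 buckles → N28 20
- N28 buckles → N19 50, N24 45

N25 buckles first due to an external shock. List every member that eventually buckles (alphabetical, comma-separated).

Round 1 — N25 buckles (initial).
  N19: +70 → 70 ≥ 60
  N28: +60 → 60 < 90
Round 2 — N19 buckles.
  N24: +80 → 80 < 110
  N26: +85 → 85 < 110
  N28: +10 → 70 < 90
No further bucklings.

N19, N25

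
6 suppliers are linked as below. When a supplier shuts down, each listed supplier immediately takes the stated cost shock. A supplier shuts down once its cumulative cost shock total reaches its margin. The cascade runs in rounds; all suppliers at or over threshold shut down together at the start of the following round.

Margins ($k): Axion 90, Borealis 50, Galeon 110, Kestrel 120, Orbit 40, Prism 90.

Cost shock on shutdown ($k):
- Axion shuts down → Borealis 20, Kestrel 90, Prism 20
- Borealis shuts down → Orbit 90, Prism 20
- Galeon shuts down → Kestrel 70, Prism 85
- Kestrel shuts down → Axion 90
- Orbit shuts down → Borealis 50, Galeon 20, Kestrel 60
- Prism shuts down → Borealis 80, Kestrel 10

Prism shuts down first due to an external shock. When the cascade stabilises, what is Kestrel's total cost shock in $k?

70

Round 1 — Prism shuts down (initial).
  Borealis: +80 → 80 ≥ 50
  Kestrel: +10 → 10 < 120
Round 2 — Borealis shuts down.
  Orbit: +90 → 90 ≥ 40
Round 3 — Orbit shuts down.
  Galeon: +20 → 20 < 110
  Kestrel: +60 → 70 < 120
No further shutdowns.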